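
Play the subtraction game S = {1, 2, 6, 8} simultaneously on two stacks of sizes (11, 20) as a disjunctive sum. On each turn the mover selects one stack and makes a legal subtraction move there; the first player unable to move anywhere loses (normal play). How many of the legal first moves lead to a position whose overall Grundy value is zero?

All stacks use S = {1, 2, 6, 8}:
G(0) = 0
G(1) = mex{0} = 1
G(2) = mex{1,0} = 2
G(3) = mex{2,1} = 0
G(4) = mex{0,2} = 1
G(5) = mex{1,0} = 2
G(6) = mex{2,1,0} = 3
G(7) = mex{3,2,1} = 0
G(8) = mex{0,3,2,0} = 1
G(9) = mex{1,0,0,1} = 2
G(10) = mex{2,1,1,2} = 0
G(11) = mex{0,2,2,0} = 1
G(12) = mex{1,0,3,1} = 2
G(13) = mex{2,1,0,2} = 3
G(14) = mex{3,2,1,3} = 0
G(15) = mex{0,3,2,0} = 1
G(16) = mex{1,0,0,1} = 2
G(17) = mex{2,1,1,2} = 0
G(18) = mex{0,2,2,0} = 1
G(19) = mex{1,0,3,1} = 2
G(20) = mex{2,1,0,2} = 3
Stack A: G(11) = 1.
Stack B: G(20) = 3.
Combined Grundy value = 1 ⊕ 3 = 2.
A winning move leaves total XOR = 0, i.e. changes one component's Grundy value g to g ⊕ X where X is the current total.
Stack A: need g' = 1⊕2 = 3. Options: 11−1→G=0, 11−2→G=2, 11−6→G=2, 11−8→G=0. Hits: 0.
Stack B: need g' = 3⊕2 = 1. Options: 20−1→G=2, 20−2→G=1, 20−6→G=0, 20−8→G=2. Hits: 1.

1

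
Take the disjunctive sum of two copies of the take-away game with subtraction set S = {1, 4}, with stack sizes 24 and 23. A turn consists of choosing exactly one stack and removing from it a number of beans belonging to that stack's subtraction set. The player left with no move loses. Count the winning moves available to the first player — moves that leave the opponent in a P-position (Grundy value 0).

2

All stacks use S = {1, 4}:
n :  0  1  2  3  4  5  6  7  8  9 10 11 12 13 14 15 16 17 18 19 20 21 22 23 24
G :  0  1  0  1  2  0  1  0  1  2  0  1  0  1  2  0  1  0  1  2  0  1  0  1  2
Stack A: G(24) = 2.
Stack B: G(23) = 1.
Combined Grundy value = 2 ⊕ 1 = 3.
A winning move leaves total XOR = 0, i.e. changes one component's Grundy value g to g ⊕ X where X is the current total.
Stack A: need g' = 2⊕3 = 1. Options: 24−1→G=1, 24−4→G=0. Hits: 1.
Stack B: need g' = 1⊕3 = 2. Options: 23−1→G=0, 23−4→G=2. Hits: 1.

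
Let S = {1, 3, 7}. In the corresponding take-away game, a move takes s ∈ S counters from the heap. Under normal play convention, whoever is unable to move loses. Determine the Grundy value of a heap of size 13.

G(0) = 0
G(1) = mex{0} = 1
G(2) = mex{1} = 0
G(3) = mex{0,0} = 1
G(4) = mex{1,1} = 0
G(5) = mex{0,0} = 1
G(6) = mex{1,1} = 0
G(7) = mex{0,0,0} = 1
G(8) = mex{1,1,1} = 0
G(9) = mex{0,0,0} = 1
G(10) = mex{1,1,1} = 0
G(11) = mex{0,0,0} = 1
G(12) = mex{1,1,1} = 0
G(13) = mex{0,0,0} = 1

1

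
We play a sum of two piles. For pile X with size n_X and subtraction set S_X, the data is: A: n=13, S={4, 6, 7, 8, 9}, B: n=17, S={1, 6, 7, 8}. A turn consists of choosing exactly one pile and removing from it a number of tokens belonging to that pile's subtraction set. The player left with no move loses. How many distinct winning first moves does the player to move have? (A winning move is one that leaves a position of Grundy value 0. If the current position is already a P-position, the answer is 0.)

0

Pile A, S = {4, 6, 7, 8, 9}:
G(0) = 0
G(1) = mex{} = 0
G(2) = mex{} = 0
G(3) = mex{} = 0
G(4) = mex{0} = 1
G(5) = mex{0} = 1
G(6) = mex{0,0} = 1
G(7) = mex{0,0,0} = 1
G(8) = mex{1,0,0,0} = 2
G(9) = mex{1,0,0,0,0} = 2
G(10) = mex{1,1,0,0,0} = 2
G(11) = mex{1,1,1,0,0} = 2
G(12) = mex{2,1,1,1,0} = 3
G(13) = mex{2,1,1,1,1} = 0
G_A(13) = 0.
Pile B, S = {1, 6, 7, 8}:
G(0) = 0
G(1) = mex{0} = 1
G(2) = mex{1} = 0
G(3) = mex{0} = 1
G(4) = mex{1} = 0
G(5) = mex{0} = 1
G(6) = mex{1,0} = 2
G(7) = mex{2,1,0} = 3
G(8) = mex{3,0,1,0} = 2
G(9) = mex{2,1,0,1} = 3
G(10) = mex{3,0,1,0} = 2
G(11) = mex{2,1,0,1} = 3
G(12) = mex{3,2,1,0} = 4
G(13) = mex{4,3,2,1} = 0
G(14) = mex{0,2,3,2} = 1
G(15) = mex{1,3,2,3} = 0
G(16) = mex{0,2,3,2} = 1
G(17) = mex{1,3,2,3} = 0
G_B(17) = 0.
Combined Grundy value = 0 ⊕ 0 = 0.
A winning move leaves total XOR = 0, i.e. changes one component's Grundy value g to g ⊕ X where X is the current total.
Pile A: target g' = 0⊕0 = 0, but every legal move changes the Grundy value (mex property), so 0 moves.
Pile B: target g' = 0⊕0 = 0, but every legal move changes the Grundy value (mex property), so 0 moves.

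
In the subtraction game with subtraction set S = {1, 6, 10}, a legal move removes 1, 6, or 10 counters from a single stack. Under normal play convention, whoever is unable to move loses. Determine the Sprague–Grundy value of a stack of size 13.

G(0) = 0
G(1) = mex{0} = 1
G(2) = mex{1} = 0
G(3) = mex{0} = 1
G(4) = mex{1} = 0
G(5) = mex{0} = 1
G(6) = mex{1,0} = 2
G(7) = mex{2,1} = 0
G(8) = mex{0,0} = 1
G(9) = mex{1,1} = 0
G(10) = mex{0,0,0} = 1
G(11) = mex{1,1,1} = 0
G(12) = mex{0,2,0} = 1
G(13) = mex{1,0,1} = 2

2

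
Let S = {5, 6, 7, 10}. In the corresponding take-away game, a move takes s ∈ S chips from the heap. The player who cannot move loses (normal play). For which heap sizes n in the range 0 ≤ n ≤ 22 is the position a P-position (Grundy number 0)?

G(0) = 0
G(1) = mex{} = 0
G(2) = mex{} = 0
G(3) = mex{} = 0
G(4) = mex{} = 0
G(5) = mex{0} = 1
G(6) = mex{0,0} = 1
G(7) = mex{0,0,0} = 1
G(8) = mex{0,0,0} = 1
G(9) = mex{0,0,0} = 1
G(10) = mex{1,0,0,0} = 2
G(11) = mex{1,1,0,0} = 2
G(12) = mex{1,1,1,0} = 2
G(13) = mex{1,1,1,0} = 2
G(14) = mex{1,1,1,0} = 2
G(15) = mex{2,1,1,1} = 0
G(16) = mex{2,2,1,1} = 0
G(17) = mex{2,2,2,1} = 0
G(18) = mex{2,2,2,1} = 0
G(19) = mex{2,2,2,1} = 0
G(20) = mex{0,2,2,2} = 1
G(21) = mex{0,0,2,2} = 1
G(22) = mex{0,0,0,2} = 1
P-positions are exactly the n with G(n) = 0.

0, 1, 2, 3, 4, 15, 16, 17, 18, 19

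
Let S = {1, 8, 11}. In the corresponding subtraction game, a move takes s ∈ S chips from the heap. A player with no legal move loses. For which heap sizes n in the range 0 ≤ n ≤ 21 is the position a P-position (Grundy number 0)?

0, 2, 4, 6, 9, 16, 18, 21

G(0) = 0
G(1) = mex{0} = 1
G(2) = mex{1} = 0
G(3) = mex{0} = 1
G(4) = mex{1} = 0
G(5) = mex{0} = 1
G(6) = mex{1} = 0
G(7) = mex{0} = 1
G(8) = mex{1,0} = 2
G(9) = mex{2,1} = 0
G(10) = mex{0,0} = 1
G(11) = mex{1,1,0} = 2
G(12) = mex{2,0,1} = 3
G(13) = mex{3,1,0} = 2
G(14) = mex{2,0,1} = 3
G(15) = mex{3,1,0} = 2
G(16) = mex{2,2,1} = 0
G(17) = mex{0,0,0} = 1
G(18) = mex{1,1,1} = 0
G(19) = mex{0,2,2} = 1
G(20) = mex{1,3,0} = 2
G(21) = mex{2,2,1} = 0
P-positions are exactly the n with G(n) = 0.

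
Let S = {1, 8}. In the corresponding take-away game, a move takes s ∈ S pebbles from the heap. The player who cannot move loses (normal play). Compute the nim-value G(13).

0

G(0) = 0
G(1) = mex{0} = 1
G(2) = mex{1} = 0
G(3) = mex{0} = 1
G(4) = mex{1} = 0
G(5) = mex{0} = 1
G(6) = mex{1} = 0
G(7) = mex{0} = 1
G(8) = mex{1,0} = 2
G(9) = mex{2,1} = 0
G(10) = mex{0,0} = 1
G(11) = mex{1,1} = 0
G(12) = mex{0,0} = 1
G(13) = mex{1,1} = 0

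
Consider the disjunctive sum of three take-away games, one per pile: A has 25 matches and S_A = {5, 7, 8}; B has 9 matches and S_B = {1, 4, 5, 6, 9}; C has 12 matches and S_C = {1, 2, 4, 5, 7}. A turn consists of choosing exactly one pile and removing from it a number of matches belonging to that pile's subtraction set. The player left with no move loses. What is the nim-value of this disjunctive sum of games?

7

Pile A, S = {5, 7, 8}:
G(0) = 0
G(1) = mex{} = 0
G(2) = mex{} = 0
G(3) = mex{} = 0
G(4) = mex{} = 0
G(5) = mex{0} = 1
G(6) = mex{0} = 1
G(7) = mex{0,0} = 1
G(8) = mex{0,0,0} = 1
G(9) = mex{0,0,0} = 1
G(10) = mex{1,0,0} = 2
G(11) = mex{1,0,0} = 2
G(12) = mex{1,1,0} = 2
G(13) = mex{1,1,1} = 0
G(14) = mex{1,1,1} = 0
G(15) = mex{2,1,1} = 0
G(16) = mex{2,1,1} = 0
G(17) = mex{2,2,1} = 0
G(18) = mex{0,2,2} = 1
G(19) = mex{0,2,2} = 1
G(20) = mex{0,0,2} = 1
G(21) = mex{0,0,0} = 1
G(22) = mex{0,0,0} = 1
G(23) = mex{1,0,0} = 2
G(24) = mex{1,0,0} = 2
G(25) = mex{1,1,0} = 2
G_A(25) = 2.
Pile B, S = {1, 4, 5, 6, 9}:
G(0) = 0
G(1) = mex{0} = 1
G(2) = mex{1} = 0
G(3) = mex{0} = 1
G(4) = mex{1,0} = 2
G(5) = mex{2,1,0} = 3
G(6) = mex{3,0,1,0} = 2
G(7) = mex{2,1,0,1} = 3
G(8) = mex{3,2,1,0} = 4
G(9) = mex{4,3,2,1,0} = 5
G_B(9) = 5.
Pile C, S = {1, 2, 4, 5, 7}:
n :  0  1  2  3  4  5  6  7  8  9 10 11 12
G :  0  1  2  0  1  2  0  1  2  0  1  2  0
G_C(12) = 0.
Combined Grundy value = 2 ⊕ 5 ⊕ 0 = 7.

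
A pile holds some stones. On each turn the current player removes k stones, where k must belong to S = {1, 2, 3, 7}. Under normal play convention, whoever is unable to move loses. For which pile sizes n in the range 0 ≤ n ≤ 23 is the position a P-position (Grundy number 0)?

0, 4, 8, 12, 16, 20

n :  0  1  2  3  4  5  6  7  8  9 10 11 12 13 14 15 16 17 18 19 20 21 22 23
G :  0  1  2  3  0  1  2  3  0  1  2  3  0  1  2  3  0  1  2  3  0  1  2  3
P-positions are exactly the n with G(n) = 0.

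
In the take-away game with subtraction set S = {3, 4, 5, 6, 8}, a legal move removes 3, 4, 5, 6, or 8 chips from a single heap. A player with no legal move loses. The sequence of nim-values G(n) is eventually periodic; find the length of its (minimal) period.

11

n :  0  1  2  3  4  5  6  7  8  9 10 11 12 13 14 15 16 17 18 19 20 21 22 23
G :  0  0  0  1  1  1  2  2  2  3  3  0  0  0  1  1  1  2  2  2  3  3  0  0
G(n+11) = G(n) holds for n = 0,…,7 (a full window of length max(S) = 8), so the sequence is purely periodic with period 11.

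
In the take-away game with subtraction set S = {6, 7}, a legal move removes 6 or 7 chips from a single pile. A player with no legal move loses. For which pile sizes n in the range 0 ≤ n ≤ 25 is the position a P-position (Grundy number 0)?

0, 1, 2, 3, 4, 5, 13, 14, 15, 16, 17, 18

G(0) = 0
G(1) = mex{} = 0
G(2) = mex{} = 0
G(3) = mex{} = 0
G(4) = mex{} = 0
G(5) = mex{} = 0
G(6) = mex{0} = 1
G(7) = mex{0,0} = 1
G(8) = mex{0,0} = 1
G(9) = mex{0,0} = 1
G(10) = mex{0,0} = 1
G(11) = mex{0,0} = 1
G(12) = mex{1,0} = 2
G(13) = mex{1,1} = 0
G(14) = mex{1,1} = 0
G(15) = mex{1,1} = 0
G(16) = mex{1,1} = 0
G(17) = mex{1,1} = 0
G(18) = mex{2,1} = 0
G(19) = mex{0,2} = 1
G(20) = mex{0,0} = 1
G(21) = mex{0,0} = 1
G(22) = mex{0,0} = 1
G(23) = mex{0,0} = 1
G(24) = mex{0,0} = 1
G(25) = mex{1,0} = 2
P-positions are exactly the n with G(n) = 0.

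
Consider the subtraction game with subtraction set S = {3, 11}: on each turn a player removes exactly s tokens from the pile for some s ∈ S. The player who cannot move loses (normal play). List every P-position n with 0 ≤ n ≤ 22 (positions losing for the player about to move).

n :  0  1  2  3  4  5  6  7  8  9 10 11 12 13 14 15 16 17 18 19 20 21 22
G :  0  0  0  1  1  1  0  0  0  1  1  1  2  2  0  0  0  1  1  1  0  0  0
P-positions are exactly the n with G(n) = 0.

0, 1, 2, 6, 7, 8, 14, 15, 16, 20, 21, 22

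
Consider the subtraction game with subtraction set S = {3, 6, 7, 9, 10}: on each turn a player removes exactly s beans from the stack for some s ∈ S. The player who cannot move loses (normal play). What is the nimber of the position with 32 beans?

2

G(0) = 0
G(1) = mex{} = 0
G(2) = mex{} = 0
G(3) = mex{0} = 1
G(4) = mex{0} = 1
G(5) = mex{0} = 1
G(6) = mex{1,0} = 2
G(7) = mex{1,0,0} = 2
G(8) = mex{1,0,0} = 2
G(9) = mex{2,1,0,0} = 3
G(10) = mex{2,1,1,0,0} = 3
G(11) = mex{2,1,1,0,0} = 3
G(12) = mex{3,2,1,1,0} = 4
G(13) = mex{3,2,2,1,1} = 0
G(14) = mex{3,2,2,1,1} = 0
G(15) = mex{4,3,2,2,1} = 0
G(16) = mex{0,3,3,2,2} = 1
G(17) = mex{0,3,3,2,2} = 1
G(18) = mex{0,4,3,3,2} = 1
G(19) = mex{1,0,4,3,3} = 2
G(20) = mex{1,0,0,3,3} = 2
G(21) = mex{1,0,0,4,3} = 2
G(22) = mex{2,1,0,0,4} = 3
G(23) = mex{2,1,1,0,0} = 3
G(24) = mex{2,1,1,0,0} = 3
G(25) = mex{3,2,1,1,0} = 4
G(26) = mex{3,2,2,1,1} = 0
G(27) = mex{3,2,2,1,1} = 0
G(28) = mex{4,3,2,2,1} = 0
G(29) = mex{0,3,3,2,2} = 1
G(30) = mex{0,3,3,2,2} = 1
G(31) = mex{0,4,3,3,2} = 1
G(32) = mex{1,0,4,3,3} = 2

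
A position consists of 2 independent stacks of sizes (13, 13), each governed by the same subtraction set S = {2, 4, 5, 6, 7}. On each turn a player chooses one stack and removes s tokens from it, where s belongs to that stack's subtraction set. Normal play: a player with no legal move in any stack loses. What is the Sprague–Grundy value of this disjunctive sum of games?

0

All stacks use S = {2, 4, 5, 6, 7}:
G(0) = 0
G(1) = mex{} = 0
G(2) = mex{0} = 1
G(3) = mex{0} = 1
G(4) = mex{1,0} = 2
G(5) = mex{1,0,0} = 2
G(6) = mex{2,1,0,0} = 3
G(7) = mex{2,1,1,0,0} = 3
G(8) = mex{3,2,1,1,0} = 4
G(9) = mex{3,2,2,1,1} = 0
G(10) = mex{4,3,2,2,1} = 0
G(11) = mex{0,3,3,2,2} = 1
G(12) = mex{0,4,3,3,2} = 1
G(13) = mex{1,0,4,3,3} = 2
Stack A: G(13) = 2.
Stack B: G(13) = 2.
Combined Grundy value = 2 ⊕ 2 = 0.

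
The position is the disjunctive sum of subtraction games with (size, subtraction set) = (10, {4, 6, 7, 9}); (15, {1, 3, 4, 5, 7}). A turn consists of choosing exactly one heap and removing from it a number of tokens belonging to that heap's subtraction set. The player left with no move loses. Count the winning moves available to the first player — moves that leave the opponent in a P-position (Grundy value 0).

2

Heap A, S = {4, 6, 7, 9}:
n :  0  1  2  3  4  5  6  7  8  9 10
G :  0  0  0  0  1  1  1  1  2  2  2
G_A(10) = 2.
Heap B, S = {1, 3, 4, 5, 7}:
G(0) = 0
G(1) = mex{0} = 1
G(2) = mex{1} = 0
G(3) = mex{0,0} = 1
G(4) = mex{1,1,0} = 2
G(5) = mex{2,0,1,0} = 3
G(6) = mex{3,1,0,1} = 2
G(7) = mex{2,2,1,0,0} = 3
G(8) = mex{3,3,2,1,1} = 0
G(9) = mex{0,2,3,2,0} = 1
G(10) = mex{1,3,2,3,1} = 0
G(11) = mex{0,0,3,2,2} = 1
G(12) = mex{1,1,0,3,3} = 2
G(13) = mex{2,0,1,0,2} = 3
G(14) = mex{3,1,0,1,3} = 2
G(15) = mex{2,2,1,0,0} = 3
G_B(15) = 3.
Combined Grundy value = 2 ⊕ 3 = 1.
A winning move leaves total XOR = 0, i.e. changes one component's Grundy value g to g ⊕ X where X is the current total.
Heap A: need g' = 2⊕1 = 3. Options: 10−4→G=1, 10−6→G=1, 10−7→G=0, 10−9→G=0. Hits: 0.
Heap B: need g' = 3⊕1 = 2. Options: 15−1→G=2, 15−3→G=2, 15−4→G=1, 15−5→G=0, 15−7→G=0. Hits: 2.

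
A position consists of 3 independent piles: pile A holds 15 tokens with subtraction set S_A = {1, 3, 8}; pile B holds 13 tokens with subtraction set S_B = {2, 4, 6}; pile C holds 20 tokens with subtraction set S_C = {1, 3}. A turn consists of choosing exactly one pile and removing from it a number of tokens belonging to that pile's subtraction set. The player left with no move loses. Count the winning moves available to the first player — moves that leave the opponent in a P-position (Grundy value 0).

1

Pile A, S = {1, 3, 8}:
n :  0  1  2  3  4  5  6  7  8  9 10 11 12 13 14 15
G :  0  1  0  1  0  1  0  1  2  3  2  0  1  0  1  0
G_A(15) = 0.
Pile B, S = {2, 4, 6}:
n :  0  1  2  3  4  5  6  7  8  9 10 11 12 13
G :  0  0  1  1  2  2  3  3  0  0  1  1  2  2
G_B(13) = 2.
Pile C, S = {1, 3}:
n :  0  1  2  3  4  5  6  7  8  9 10 11 12 13 14 15 16 17 18 19 20
G :  0  1  0  1  0  1  0  1  0  1  0  1  0  1  0  1  0  1  0  1  0
G_C(20) = 0.
Combined Grundy value = 0 ⊕ 2 ⊕ 0 = 2.
A winning move leaves total XOR = 0, i.e. changes one component's Grundy value g to g ⊕ X where X is the current total.
Pile A: need g' = 0⊕2 = 2. Options: 15−1→G=1, 15−3→G=1, 15−8→G=1. Hits: 0.
Pile B: need g' = 2⊕2 = 0. Options: 13−2→G=1, 13−4→G=0, 13−6→G=3. Hits: 1.
Pile C: need g' = 0⊕2 = 2. Options: 20−1→G=1, 20−3→G=1. Hits: 0.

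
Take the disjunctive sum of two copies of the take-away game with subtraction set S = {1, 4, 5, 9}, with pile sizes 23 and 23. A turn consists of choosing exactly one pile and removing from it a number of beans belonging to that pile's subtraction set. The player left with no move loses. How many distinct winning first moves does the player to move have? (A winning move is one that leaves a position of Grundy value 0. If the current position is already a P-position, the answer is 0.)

All piles use S = {1, 4, 5, 9}:
n :  0  1  2  3  4  5  6  7  8  9 10 11 12 13 14 15 16 17 18 19 20 21 22 23
G :  0  1  0  1  2  3  2  3  0  1  0  1  2  3  2  3  0  1  0  1  2  3  2  3
Pile A: G(23) = 3.
Pile B: G(23) = 3.
Combined Grundy value = 3 ⊕ 3 = 0.
A winning move leaves total XOR = 0, i.e. changes one component's Grundy value g to g ⊕ X where X is the current total.
Pile A: target g' = 3⊕0 = 3, but every legal move changes the Grundy value (mex property), so 0 moves.
Pile B: target g' = 3⊕0 = 3, but every legal move changes the Grundy value (mex property), so 0 moves.

0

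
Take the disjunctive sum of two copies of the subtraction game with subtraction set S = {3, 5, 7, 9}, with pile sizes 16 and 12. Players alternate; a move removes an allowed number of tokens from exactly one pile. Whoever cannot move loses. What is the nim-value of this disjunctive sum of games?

All piles use S = {3, 5, 7, 9}:
n :  0  1  2  3  4  5  6  7  8  9 10 11 12 13 14 15 16
G :  0  0  0  1  1  1  2  2  2  3  3  3  0  0  0  1  1
Pile A: G(16) = 1.
Pile B: G(12) = 0.
Combined Grundy value = 1 ⊕ 0 = 1.

1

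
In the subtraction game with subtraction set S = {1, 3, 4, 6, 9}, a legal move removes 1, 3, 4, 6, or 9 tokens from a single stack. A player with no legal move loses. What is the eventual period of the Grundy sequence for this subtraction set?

n :  0  1  2  3  4  5  6  7  8  9 10 11 12 13 14 15 16 17 18 19 20 21 22 23 24 25
G :  0  1  0  1  2  3  2  0  1  4  3  2  0  1  0  1  2  3  2  0  1  4  3  2  0  1
G(n+12) = G(n) holds for n = 0,…,8 (a full window of length max(S) = 9), so the sequence is purely periodic with period 12.

12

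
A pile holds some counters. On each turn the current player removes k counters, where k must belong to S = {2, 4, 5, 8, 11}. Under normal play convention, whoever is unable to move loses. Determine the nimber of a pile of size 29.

2

n :  0  1  2  3  4  5  6  7  8  9 10 11 12 13 14 15 16 17 18 19 20 21 22 23 24 25 26 27 28 29
G :  0  0  1  1  2  2  3  0  4  1  0  2  1  0  2  1  0  2  1  0  2  1  0  2  1  0  2  1  0  2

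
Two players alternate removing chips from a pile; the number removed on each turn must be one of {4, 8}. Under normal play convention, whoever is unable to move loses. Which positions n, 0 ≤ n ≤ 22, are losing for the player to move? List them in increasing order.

0, 1, 2, 3, 12, 13, 14, 15

n :  0  1  2  3  4  5  6  7  8  9 10 11 12 13 14 15 16 17 18 19 20 21 22
G :  0  0  0  0  1  1  1  1  2  2  2  2  0  0  0  0  1  1  1  1  2  2  2
P-positions are exactly the n with G(n) = 0.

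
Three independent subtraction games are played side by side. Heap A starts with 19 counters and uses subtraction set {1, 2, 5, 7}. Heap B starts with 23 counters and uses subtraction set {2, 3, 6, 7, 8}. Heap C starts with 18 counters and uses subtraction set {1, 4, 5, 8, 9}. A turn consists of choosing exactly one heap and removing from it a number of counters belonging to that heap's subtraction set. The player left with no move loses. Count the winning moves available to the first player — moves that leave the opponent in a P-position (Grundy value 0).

4

Heap A, S = {1, 2, 5, 7}:
n :  0  1  2  3  4  5  6  7  8  9 10 11 12 13 14 15 16 17 18 19
G :  0  1  2  0  1  2  0  1  2  0  1  2  0  1  2  0  1  2  0  1
G_A(19) = 1.
Heap B, S = {2, 3, 6, 7, 8}:
G(0) = 0
G(1) = mex{} = 0
G(2) = mex{0} = 1
G(3) = mex{0,0} = 1
G(4) = mex{1,0} = 2
G(5) = mex{1,1} = 0
G(6) = mex{2,1,0} = 3
G(7) = mex{0,2,0,0} = 1
G(8) = mex{3,0,1,0,0} = 2
G(9) = mex{1,3,1,1,0} = 2
G(10) = mex{2,1,2,1,1} = 0
G(11) = mex{2,2,0,2,1} = 3
G(12) = mex{0,2,3,0,2} = 1
G(13) = mex{3,0,1,3,0} = 2
G(14) = mex{1,3,2,1,3} = 0
G(15) = mex{2,1,2,2,1} = 0
G(16) = mex{0,2,0,2,2} = 1
G(17) = mex{0,0,3,0,2} = 1
G(18) = mex{1,0,1,3,0} = 2
G(19) = mex{1,1,2,1,3} = 0
G(20) = mex{2,1,0,2,1} = 3
G(21) = mex{0,2,0,0,2} = 1
G(22) = mex{3,0,1,0,0} = 2
G(23) = mex{1,3,1,1,0} = 2
G_B(23) = 2.
Heap C, S = {1, 4, 5, 8, 9}:
G(0) = 0
G(1) = mex{0} = 1
G(2) = mex{1} = 0
G(3) = mex{0} = 1
G(4) = mex{1,0} = 2
G(5) = mex{2,1,0} = 3
G(6) = mex{3,0,1} = 2
G(7) = mex{2,1,0} = 3
G(8) = mex{3,2,1,0} = 4
G(9) = mex{4,3,2,1,0} = 5
G(10) = mex{5,2,3,0,1} = 4
G(11) = mex{4,3,2,1,0} = 5
G(12) = mex{5,4,3,2,1} = 0
G(13) = mex{0,5,4,3,2} = 1
G(14) = mex{1,4,5,2,3} = 0
G(15) = mex{0,5,4,3,2} = 1
G(16) = mex{1,0,5,4,3} = 2
G(17) = mex{2,1,0,5,4} = 3
G(18) = mex{3,0,1,4,5} = 2
G_C(18) = 2.
Combined Grundy value = 1 ⊕ 2 ⊕ 2 = 1.
A winning move leaves total XOR = 0, i.e. changes one component's Grundy value g to g ⊕ X where X is the current total.
Heap A: need g' = 1⊕1 = 0. Options: 19−1→G=0, 19−2→G=2, 19−5→G=2, 19−7→G=0. Hits: 2.
Heap B: need g' = 2⊕1 = 3. Options: 23−2→G=1, 23−3→G=3, 23−6→G=1, 23−7→G=1, 23−8→G=0. Hits: 1.
Heap C: need g' = 2⊕1 = 3. Options: 18−1→G=3, 18−4→G=0, 18−5→G=1, 18−8→G=4, 18−9→G=5. Hits: 1.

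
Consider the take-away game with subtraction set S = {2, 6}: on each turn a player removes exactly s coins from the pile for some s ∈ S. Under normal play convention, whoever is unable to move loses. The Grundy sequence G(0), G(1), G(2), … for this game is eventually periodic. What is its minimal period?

G(0) = 0
G(1) = mex{} = 0
G(2) = mex{0} = 1
G(3) = mex{0} = 1
G(4) = mex{1} = 0
G(5) = mex{1} = 0
G(6) = mex{0,0} = 1
G(7) = mex{0,0} = 1
G(8) = mex{1,1} = 0
G(9) = mex{1,1} = 0
G(10) = mex{0,0} = 1
G(11) = mex{0,0} = 1
G(12) = mex{1,1} = 0
G(13) = mex{1,1} = 0
G(14) = mex{0,0} = 1
G(n+4) = G(n) holds for n = 0,…,5 (a full window of length max(S) = 6), so the sequence is purely periodic with period 4.

4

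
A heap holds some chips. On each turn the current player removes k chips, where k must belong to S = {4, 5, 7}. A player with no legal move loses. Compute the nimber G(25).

0

G(0) = 0
G(1) = mex{} = 0
G(2) = mex{} = 0
G(3) = mex{} = 0
G(4) = mex{0} = 1
G(5) = mex{0,0} = 1
G(6) = mex{0,0} = 1
G(7) = mex{0,0,0} = 1
G(8) = mex{1,0,0} = 2
G(9) = mex{1,1,0} = 2
G(10) = mex{1,1,0} = 2
G(11) = mex{1,1,1} = 0
G(12) = mex{2,1,1} = 0
G(13) = mex{2,2,1} = 0
G(14) = mex{2,2,1} = 0
G(15) = mex{0,2,2} = 1
G(16) = mex{0,0,2} = 1
G(17) = mex{0,0,2} = 1
G(18) = mex{0,0,0} = 1
G(19) = mex{1,0,0} = 2
G(20) = mex{1,1,0} = 2
G(21) = mex{1,1,0} = 2
G(22) = mex{1,1,1} = 0
G(23) = mex{2,1,1} = 0
G(24) = mex{2,2,1} = 0
G(25) = mex{2,2,1} = 0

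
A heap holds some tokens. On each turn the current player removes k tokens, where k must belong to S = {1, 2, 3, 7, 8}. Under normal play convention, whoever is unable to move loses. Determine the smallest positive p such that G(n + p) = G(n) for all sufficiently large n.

G(0) = 0
G(1) = mex{0} = 1
G(2) = mex{1,0} = 2
G(3) = mex{2,1,0} = 3
G(4) = mex{3,2,1} = 0
G(5) = mex{0,3,2} = 1
G(6) = mex{1,0,3} = 2
G(7) = mex{2,1,0,0} = 3
G(8) = mex{3,2,1,1,0} = 4
G(9) = mex{4,3,2,2,1} = 0
G(10) = mex{0,4,3,3,2} = 1
G(11) = mex{1,0,4,0,3} = 2
G(12) = mex{2,1,0,1,0} = 3
G(13) = mex{3,2,1,2,1} = 0
G(14) = mex{0,3,2,3,2} = 1
G(15) = mex{1,0,3,4,3} = 2
G(16) = mex{2,1,0,0,4} = 3
G(17) = mex{3,2,1,1,0} = 4
G(18) = mex{4,3,2,2,1} = 0
G(19) = mex{0,4,3,3,2} = 1
G(n+9) = G(n) holds for n = 0,…,7 (a full window of length max(S) = 8), so the sequence is purely periodic with period 9.

9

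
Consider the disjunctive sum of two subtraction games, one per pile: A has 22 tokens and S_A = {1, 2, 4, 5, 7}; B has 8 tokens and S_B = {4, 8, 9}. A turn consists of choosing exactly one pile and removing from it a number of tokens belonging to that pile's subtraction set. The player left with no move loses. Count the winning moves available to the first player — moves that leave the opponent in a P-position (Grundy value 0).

3

Pile A, S = {1, 2, 4, 5, 7}:
n :  0  1  2  3  4  5  6  7  8  9 10 11 12 13 14 15 16 17 18 19 20 21 22
G :  0  1  2  0  1  2  0  1  2  0  1  2  0  1  2  0  1  2  0  1  2  0  1
G_A(22) = 1.
Pile B, S = {4, 8, 9}:
G(0) = 0
G(1) = mex{} = 0
G(2) = mex{} = 0
G(3) = mex{} = 0
G(4) = mex{0} = 1
G(5) = mex{0} = 1
G(6) = mex{0} = 1
G(7) = mex{0} = 1
G(8) = mex{1,0} = 2
G_B(8) = 2.
Combined Grundy value = 1 ⊕ 2 = 3.
A winning move leaves total XOR = 0, i.e. changes one component's Grundy value g to g ⊕ X where X is the current total.
Pile A: need g' = 1⊕3 = 2. Options: 22−1→G=0, 22−2→G=2, 22−4→G=0, 22−5→G=2, 22−7→G=0. Hits: 2.
Pile B: need g' = 2⊕3 = 1. Options: 8−4→G=1, 8−8→G=0. Hits: 1.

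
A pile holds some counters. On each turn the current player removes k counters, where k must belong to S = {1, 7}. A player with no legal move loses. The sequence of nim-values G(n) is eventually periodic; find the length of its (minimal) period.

2

G(0) = 0
G(1) = mex{0} = 1
G(2) = mex{1} = 0
G(3) = mex{0} = 1
G(4) = mex{1} = 0
G(5) = mex{0} = 1
G(6) = mex{1} = 0
G(7) = mex{0,0} = 1
G(8) = mex{1,1} = 0
G(9) = mex{0,0} = 1
G(10) = mex{1,1} = 0
G(11) = mex{0,0} = 1
G(12) = mex{1,1} = 0
G(13) = mex{0,0} = 1
G(14) = mex{1,1} = 0
G(n+2) = G(n) holds for n = 0,…,6 (a full window of length max(S) = 7), so the sequence is purely periodic with period 2.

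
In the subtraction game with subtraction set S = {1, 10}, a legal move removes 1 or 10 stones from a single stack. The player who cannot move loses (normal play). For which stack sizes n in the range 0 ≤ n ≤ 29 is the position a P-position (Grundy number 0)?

G(0) = 0
G(1) = mex{0} = 1
G(2) = mex{1} = 0
G(3) = mex{0} = 1
G(4) = mex{1} = 0
G(5) = mex{0} = 1
G(6) = mex{1} = 0
G(7) = mex{0} = 1
G(8) = mex{1} = 0
G(9) = mex{0} = 1
G(10) = mex{1,0} = 2
G(11) = mex{2,1} = 0
G(12) = mex{0,0} = 1
G(13) = mex{1,1} = 0
G(14) = mex{0,0} = 1
G(15) = mex{1,1} = 0
G(16) = mex{0,0} = 1
G(17) = mex{1,1} = 0
G(18) = mex{0,0} = 1
G(19) = mex{1,1} = 0
G(20) = mex{0,2} = 1
G(21) = mex{1,0} = 2
G(22) = mex{2,1} = 0
G(23) = mex{0,0} = 1
G(24) = mex{1,1} = 0
G(25) = mex{0,0} = 1
G(26) = mex{1,1} = 0
G(27) = mex{0,0} = 1
G(28) = mex{1,1} = 0
G(29) = mex{0,0} = 1
P-positions are exactly the n with G(n) = 0.

0, 2, 4, 6, 8, 11, 13, 15, 17, 19, 22, 24, 26, 28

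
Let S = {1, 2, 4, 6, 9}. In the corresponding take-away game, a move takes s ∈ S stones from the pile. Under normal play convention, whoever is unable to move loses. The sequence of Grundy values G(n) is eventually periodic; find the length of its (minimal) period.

G(0) = 0
G(1) = mex{0} = 1
G(2) = mex{1,0} = 2
G(3) = mex{2,1} = 0
G(4) = mex{0,2,0} = 1
G(5) = mex{1,0,1} = 2
G(6) = mex{2,1,2,0} = 3
G(7) = mex{3,2,0,1} = 4
G(8) = mex{4,3,1,2} = 0
G(9) = mex{0,4,2,0,0} = 1
G(10) = mex{1,0,3,1,1} = 2
G(11) = mex{2,1,4,2,2} = 0
G(12) = mex{0,2,0,3,0} = 1
G(13) = mex{1,0,1,4,1} = 2
G(14) = mex{2,1,2,0,2} = 3
G(15) = mex{3,2,0,1,3} = 4
G(16) = mex{4,3,1,2,4} = 0
G(17) = mex{0,4,2,0,0} = 1
G(18) = mex{1,0,3,1,1} = 2
G(n+8) = G(n) holds for n = 0,…,8 (a full window of length max(S) = 9), so the sequence is purely periodic with period 8.

8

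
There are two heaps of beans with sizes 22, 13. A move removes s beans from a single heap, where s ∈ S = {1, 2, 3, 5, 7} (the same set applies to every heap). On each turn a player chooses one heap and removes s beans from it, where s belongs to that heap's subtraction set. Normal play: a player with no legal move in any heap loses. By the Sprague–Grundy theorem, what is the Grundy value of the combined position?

3

All heaps use S = {1, 2, 3, 5, 7}:
n :  0  1  2  3  4  5  6  7  8  9 10 11 12 13 14 15 16 17 18 19 20 21 22
G :  0  1  2  3  0  1  2  3  0  1  2  3  0  1  2  3  0  1  2  3  0  1  2
Heap A: G(22) = 2.
Heap B: G(13) = 1.
Combined Grundy value = 2 ⊕ 1 = 3.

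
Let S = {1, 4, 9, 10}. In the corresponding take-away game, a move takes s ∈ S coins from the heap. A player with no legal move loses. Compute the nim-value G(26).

G(0) = 0
G(1) = mex{0} = 1
G(2) = mex{1} = 0
G(3) = mex{0} = 1
G(4) = mex{1,0} = 2
G(5) = mex{2,1} = 0
G(6) = mex{0,0} = 1
G(7) = mex{1,1} = 0
G(8) = mex{0,2} = 1
G(9) = mex{1,0,0} = 2
G(10) = mex{2,1,1,0} = 3
G(11) = mex{3,0,0,1} = 2
G(12) = mex{2,1,1,0} = 3
G(13) = mex{3,2,2,1} = 0
G(14) = mex{0,3,0,2} = 1
G(15) = mex{1,2,1,0} = 3
G(16) = mex{3,3,0,1} = 2
G(17) = mex{2,0,1,0} = 3
G(18) = mex{3,1,2,1} = 0
G(19) = mex{0,3,3,2} = 1
G(20) = mex{1,2,2,3} = 0
G(21) = mex{0,3,3,2} = 1
G(22) = mex{1,0,0,3} = 2
G(23) = mex{2,1,1,0} = 3
G(24) = mex{3,0,3,1} = 2
G(25) = mex{2,1,2,3} = 0
G(26) = mex{0,2,3,2} = 1

1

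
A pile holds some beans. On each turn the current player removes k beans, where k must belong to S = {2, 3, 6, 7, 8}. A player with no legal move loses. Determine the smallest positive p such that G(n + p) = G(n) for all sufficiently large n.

14

G(0) = 0
G(1) = mex{} = 0
G(2) = mex{0} = 1
G(3) = mex{0,0} = 1
G(4) = mex{1,0} = 2
G(5) = mex{1,1} = 0
G(6) = mex{2,1,0} = 3
G(7) = mex{0,2,0,0} = 1
G(8) = mex{3,0,1,0,0} = 2
G(9) = mex{1,3,1,1,0} = 2
G(10) = mex{2,1,2,1,1} = 0
G(11) = mex{2,2,0,2,1} = 3
G(12) = mex{0,2,3,0,2} = 1
G(13) = mex{3,0,1,3,0} = 2
G(14) = mex{1,3,2,1,3} = 0
G(15) = mex{2,1,2,2,1} = 0
G(16) = mex{0,2,0,2,2} = 1
G(17) = mex{0,0,3,0,2} = 1
G(18) = mex{1,0,1,3,0} = 2
G(19) = mex{1,1,2,1,3} = 0
G(20) = mex{2,1,0,2,1} = 3
G(21) = mex{0,2,0,0,2} = 1
G(22) = mex{3,0,1,0,0} = 2
G(23) = mex{1,3,1,1,0} = 2
G(24) = mex{2,1,2,1,1} = 0
G(25) = mex{2,2,0,2,1} = 3
G(26) = mex{0,2,3,0,2} = 1
G(27) = mex{3,0,1,3,0} = 2
G(28) = mex{1,3,2,1,3} = 0
G(29) = mex{2,1,2,2,1} = 0
G(n+14) = G(n) holds for n = 0,…,7 (a full window of length max(S) = 8), so the sequence is purely periodic with period 14.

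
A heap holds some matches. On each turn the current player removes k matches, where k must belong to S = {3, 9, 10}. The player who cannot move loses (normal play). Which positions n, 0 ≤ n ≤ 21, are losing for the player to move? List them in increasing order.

n :  0  1  2  3  4  5  6  7  8  9 10 11 12 13 14 15 16 17 18 19 20 21
G :  0  0  0  1  1  1  0  0  0  1  1  1  2  0  0  3  1  1  2  0  0  0
P-positions are exactly the n with G(n) = 0.

0, 1, 2, 6, 7, 8, 13, 14, 19, 20, 21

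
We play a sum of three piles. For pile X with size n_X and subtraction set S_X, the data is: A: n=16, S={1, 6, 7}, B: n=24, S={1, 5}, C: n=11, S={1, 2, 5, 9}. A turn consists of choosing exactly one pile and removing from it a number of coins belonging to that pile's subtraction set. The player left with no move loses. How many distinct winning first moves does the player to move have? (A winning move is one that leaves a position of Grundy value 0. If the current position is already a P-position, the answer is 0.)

5

Pile A, S = {1, 6, 7}:
n :  0  1  2  3  4  5  6  7  8  9 10 11 12 13 14 15 16
G :  0  1  0  1  0  1  2  3  2  3  2  3  0  1  0  1  0
G_A(16) = 0.
Pile B, S = {1, 5}:
n :  0  1  2  3  4  5  6  7  8  9 10 11 12 13 14 15 16 17 18 19 20 21 22 23 24
G :  0  1  0  1  0  1  0  1  0  1  0  1  0  1  0  1  0  1  0  1  0  1  0  1  0
G_B(24) = 0.
Pile C, S = {1, 2, 5, 9}:
n :  0  1  2  3  4  5  6  7  8  9 10 11
G :  0  1  2  0  1  2  0  1  2  3  0  1
G_C(11) = 1.
Combined Grundy value = 0 ⊕ 0 ⊕ 1 = 1.
A winning move leaves total XOR = 0, i.e. changes one component's Grundy value g to g ⊕ X where X is the current total.
Pile A: need g' = 0⊕1 = 1. Options: 16−1→G=1, 16−6→G=2, 16−7→G=3. Hits: 1.
Pile B: need g' = 0⊕1 = 1. Options: 24−1→G=1, 24−5→G=1. Hits: 2.
Pile C: need g' = 1⊕1 = 0. Options: 11−1→G=0, 11−2→G=3, 11−5→G=0, 11−9→G=2. Hits: 2.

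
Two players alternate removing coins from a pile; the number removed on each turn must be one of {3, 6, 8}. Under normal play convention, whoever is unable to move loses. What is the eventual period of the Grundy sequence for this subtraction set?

11

G(0) = 0
G(1) = mex{} = 0
G(2) = mex{} = 0
G(3) = mex{0} = 1
G(4) = mex{0} = 1
G(5) = mex{0} = 1
G(6) = mex{1,0} = 2
G(7) = mex{1,0} = 2
G(8) = mex{1,0,0} = 2
G(9) = mex{2,1,0} = 3
G(10) = mex{2,1,0} = 3
G(11) = mex{2,1,1} = 0
G(12) = mex{3,2,1} = 0
G(13) = mex{3,2,1} = 0
G(14) = mex{0,2,2} = 1
G(15) = mex{0,3,2} = 1
G(16) = mex{0,3,2} = 1
G(17) = mex{1,0,3} = 2
G(18) = mex{1,0,3} = 2
G(19) = mex{1,0,0} = 2
G(20) = mex{2,1,0} = 3
G(21) = mex{2,1,0} = 3
G(22) = mex{2,1,1} = 0
G(23) = mex{3,2,1} = 0
G(n+11) = G(n) holds for n = 0,…,7 (a full window of length max(S) = 8), so the sequence is purely periodic with period 11.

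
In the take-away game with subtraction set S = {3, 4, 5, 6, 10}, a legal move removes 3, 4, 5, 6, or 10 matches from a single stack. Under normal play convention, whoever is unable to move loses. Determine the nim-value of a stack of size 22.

2

G(0) = 0
G(1) = mex{} = 0
G(2) = mex{} = 0
G(3) = mex{0} = 1
G(4) = mex{0,0} = 1
G(5) = mex{0,0,0} = 1
G(6) = mex{1,0,0,0} = 2
G(7) = mex{1,1,0,0} = 2
G(8) = mex{1,1,1,0} = 2
G(9) = mex{2,1,1,1} = 0
G(10) = mex{2,2,1,1,0} = 3
G(11) = mex{2,2,2,1,0} = 3
G(12) = mex{0,2,2,2,0} = 1
G(13) = mex{3,0,2,2,1} = 4
G(14) = mex{3,3,0,2,1} = 4
G(15) = mex{1,3,3,0,1} = 2
G(16) = mex{4,1,3,3,2} = 0
G(17) = mex{4,4,1,3,2} = 0
G(18) = mex{2,4,4,1,2} = 0
G(19) = mex{0,2,4,4,0} = 1
G(20) = mex{0,0,2,4,3} = 1
G(21) = mex{0,0,0,2,3} = 1
G(22) = mex{1,0,0,0,1} = 2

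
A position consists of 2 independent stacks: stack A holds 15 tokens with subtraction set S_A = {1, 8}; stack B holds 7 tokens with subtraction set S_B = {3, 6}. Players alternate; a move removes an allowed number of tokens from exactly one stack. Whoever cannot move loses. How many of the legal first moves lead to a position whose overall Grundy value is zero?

Stack A, S = {1, 8}:
n :  0  1  2  3  4  5  6  7  8  9 10 11 12 13 14 15
G :  0  1  0  1  0  1  0  1  2  0  1  0  1  0  1  0
G_A(15) = 0.
Stack B, S = {3, 6}:
n : 0 1 2 3 4 5 6 7
G : 0 0 0 1 1 1 2 2
G_B(7) = 2.
Combined Grundy value = 0 ⊕ 2 = 2.
A winning move leaves total XOR = 0, i.e. changes one component's Grundy value g to g ⊕ X where X is the current total.
Stack A: need g' = 0⊕2 = 2. Options: 15−1→G=1, 15−8→G=1. Hits: 0.
Stack B: need g' = 2⊕2 = 0. Options: 7−3→G=1, 7−6→G=0. Hits: 1.

1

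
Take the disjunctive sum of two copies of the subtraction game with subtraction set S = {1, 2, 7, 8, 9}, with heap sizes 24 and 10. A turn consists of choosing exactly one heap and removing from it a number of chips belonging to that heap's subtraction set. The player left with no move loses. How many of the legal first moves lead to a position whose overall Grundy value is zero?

2

All heaps use S = {1, 2, 7, 8, 9}:
G(0) = 0
G(1) = mex{0} = 1
G(2) = mex{1,0} = 2
G(3) = mex{2,1} = 0
G(4) = mex{0,2} = 1
G(5) = mex{1,0} = 2
G(6) = mex{2,1} = 0
G(7) = mex{0,2,0} = 1
G(8) = mex{1,0,1,0} = 2
G(9) = mex{2,1,2,1,0} = 3
G(10) = mex{3,2,0,2,1} = 4
G(11) = mex{4,3,1,0,2} = 5
G(12) = mex{5,4,2,1,0} = 3
G(13) = mex{3,5,0,2,1} = 4
G(14) = mex{4,3,1,0,2} = 5
G(15) = mex{5,4,2,1,0} = 3
G(16) = mex{3,5,3,2,1} = 0
G(17) = mex{0,3,4,3,2} = 1
G(18) = mex{1,0,5,4,3} = 2
G(19) = mex{2,1,3,5,4} = 0
G(20) = mex{0,2,4,3,5} = 1
G(21) = mex{1,0,5,4,3} = 2
G(22) = mex{2,1,3,5,4} = 0
G(23) = mex{0,2,0,3,5} = 1
G(24) = mex{1,0,1,0,3} = 2
Heap A: G(24) = 2.
Heap B: G(10) = 4.
Combined Grundy value = 2 ⊕ 4 = 6.
A winning move leaves total XOR = 0, i.e. changes one component's Grundy value g to g ⊕ X where X is the current total.
Heap A: need g' = 2⊕6 = 4. Options: 24−1→G=1, 24−2→G=0, 24−7→G=1, 24−8→G=0, 24−9→G=3. Hits: 0.
Heap B: need g' = 4⊕6 = 2. Options: 10−1→G=3, 10−2→G=2, 10−7→G=0, 10−8→G=2, 10−9→G=1. Hits: 2.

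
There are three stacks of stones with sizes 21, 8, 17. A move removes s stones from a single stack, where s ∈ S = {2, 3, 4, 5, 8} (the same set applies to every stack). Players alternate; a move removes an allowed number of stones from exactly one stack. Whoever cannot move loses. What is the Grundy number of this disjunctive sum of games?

All stacks use S = {2, 3, 4, 5, 8}:
G(0) = 0
G(1) = mex{} = 0
G(2) = mex{0} = 1
G(3) = mex{0,0} = 1
G(4) = mex{1,0,0} = 2
G(5) = mex{1,1,0,0} = 2
G(6) = mex{2,1,1,0} = 3
G(7) = mex{2,2,1,1} = 0
G(8) = mex{3,2,2,1,0} = 4
G(9) = mex{0,3,2,2,0} = 1
G(10) = mex{4,0,3,2,1} = 5
G(11) = mex{1,4,0,3,1} = 2
G(12) = mex{5,1,4,0,2} = 3
G(13) = mex{2,5,1,4,2} = 0
G(14) = mex{3,2,5,1,3} = 0
G(15) = mex{0,3,2,5,0} = 1
G(16) = mex{0,0,3,2,4} = 1
G(17) = mex{1,0,0,3,1} = 2
G(18) = mex{1,1,0,0,5} = 2
G(19) = mex{2,1,1,0,2} = 3
G(20) = mex{2,2,1,1,3} = 0
G(21) = mex{3,2,2,1,0} = 4
Stack A: G(21) = 4.
Stack B: G(8) = 4.
Stack C: G(17) = 2.
Combined Grundy value = 4 ⊕ 4 ⊕ 2 = 2.

2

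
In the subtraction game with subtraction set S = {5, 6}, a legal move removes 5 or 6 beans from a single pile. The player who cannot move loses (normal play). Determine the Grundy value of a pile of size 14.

0

n :  0  1  2  3  4  5  6  7  8  9 10 11 12 13 14
G :  0  0  0  0  0  1  1  1  1  1  2  0  0  0  0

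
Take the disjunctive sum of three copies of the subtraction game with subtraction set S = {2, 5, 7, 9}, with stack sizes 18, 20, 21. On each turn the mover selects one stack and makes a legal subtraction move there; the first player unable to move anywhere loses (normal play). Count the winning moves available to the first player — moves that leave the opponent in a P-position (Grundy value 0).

0

All stacks use S = {2, 5, 7, 9}:
n :  0  1  2  3  4  5  6  7  8  9 10 11 12 13 14 15 16 17 18 19 20 21
G :  0  0  1  1  0  2  1  3  2  2  3  3  0  4  1  0  0  1  1  2  2  3
Stack A: G(18) = 1.
Stack B: G(20) = 2.
Stack C: G(21) = 3.
Combined Grundy value = 1 ⊕ 2 ⊕ 3 = 0.
A winning move leaves total XOR = 0, i.e. changes one component's Grundy value g to g ⊕ X where X is the current total.
Stack A: target g' = 1⊕0 = 1, but every legal move changes the Grundy value (mex property), so 0 moves.
Stack B: target g' = 2⊕0 = 2, but every legal move changes the Grundy value (mex property), so 0 moves.
Stack C: target g' = 3⊕0 = 3, but every legal move changes the Grundy value (mex property), so 0 moves.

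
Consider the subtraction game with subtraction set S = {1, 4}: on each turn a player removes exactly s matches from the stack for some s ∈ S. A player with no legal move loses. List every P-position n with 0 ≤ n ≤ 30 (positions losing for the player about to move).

0, 2, 5, 7, 10, 12, 15, 17, 20, 22, 25, 27, 30

n :  0  1  2  3  4  5  6  7  8  9 10 11 12 13 14 15 16 17 18 19 20 21 22 23 24 25 26 27 28 29 30
G :  0  1  0  1  2  0  1  0  1  2  0  1  0  1  2  0  1  0  1  2  0  1  0  1  2  0  1  0  1  2  0
P-positions are exactly the n with G(n) = 0.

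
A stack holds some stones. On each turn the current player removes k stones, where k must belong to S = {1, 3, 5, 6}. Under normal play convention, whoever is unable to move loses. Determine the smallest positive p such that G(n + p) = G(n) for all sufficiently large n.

n :  0  1  2  3  4  5  6  7  8  9 10 11 12 13 14 15 16 17 18 19 20 21 22 23
G :  0  1  0  1  0  1  2  3  2  3  2  0  1  0  1  0  1  2  3  2  3  2  0  1
G(n+11) = G(n) holds for n = 0,…,5 (a full window of length max(S) = 6), so the sequence is purely periodic with period 11.

11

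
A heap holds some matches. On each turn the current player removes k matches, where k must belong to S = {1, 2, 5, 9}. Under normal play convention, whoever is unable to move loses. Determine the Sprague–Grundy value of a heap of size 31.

1

G(0) = 0
G(1) = mex{0} = 1
G(2) = mex{1,0} = 2
G(3) = mex{2,1} = 0
G(4) = mex{0,2} = 1
G(5) = mex{1,0,0} = 2
G(6) = mex{2,1,1} = 0
G(7) = mex{0,2,2} = 1
G(8) = mex{1,0,0} = 2
G(9) = mex{2,1,1,0} = 3
G(10) = mex{3,2,2,1} = 0
G(11) = mex{0,3,0,2} = 1
G(12) = mex{1,0,1,0} = 2
G(13) = mex{2,1,2,1} = 0
G(14) = mex{0,2,3,2} = 1
G(15) = mex{1,0,0,0} = 2
G(16) = mex{2,1,1,1} = 0
G(17) = mex{0,2,2,2} = 1
G(18) = mex{1,0,0,3} = 2
G(19) = mex{2,1,1,0} = 3
G(20) = mex{3,2,2,1} = 0
G(21) = mex{0,3,0,2} = 1
G(22) = mex{1,0,1,0} = 2
G(23) = mex{2,1,2,1} = 0
G(24) = mex{0,2,3,2} = 1
G(25) = mex{1,0,0,0} = 2
G(26) = mex{2,1,1,1} = 0
G(27) = mex{0,2,2,2} = 1
G(28) = mex{1,0,0,3} = 2
G(29) = mex{2,1,1,0} = 3
G(30) = mex{3,2,2,1} = 0
G(31) = mex{0,3,0,2} = 1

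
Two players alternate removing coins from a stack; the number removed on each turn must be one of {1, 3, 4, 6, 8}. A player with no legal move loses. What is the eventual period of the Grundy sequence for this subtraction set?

7

n :  0  1  2  3  4  5  6  7  8  9 10 11 12 13 14 15 16
G :  0  1  0  1  2  3  2  0  1  0  1  2  3  2  0  1  0
G(n+7) = G(n) holds for n = 0,…,7 (a full window of length max(S) = 8), so the sequence is purely periodic with period 7.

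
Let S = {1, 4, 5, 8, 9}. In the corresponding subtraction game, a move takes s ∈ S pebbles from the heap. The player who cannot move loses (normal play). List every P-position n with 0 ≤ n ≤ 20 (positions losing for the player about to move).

0, 2, 12, 14

G(0) = 0
G(1) = mex{0} = 1
G(2) = mex{1} = 0
G(3) = mex{0} = 1
G(4) = mex{1,0} = 2
G(5) = mex{2,1,0} = 3
G(6) = mex{3,0,1} = 2
G(7) = mex{2,1,0} = 3
G(8) = mex{3,2,1,0} = 4
G(9) = mex{4,3,2,1,0} = 5
G(10) = mex{5,2,3,0,1} = 4
G(11) = mex{4,3,2,1,0} = 5
G(12) = mex{5,4,3,2,1} = 0
G(13) = mex{0,5,4,3,2} = 1
G(14) = mex{1,4,5,2,3} = 0
G(15) = mex{0,5,4,3,2} = 1
G(16) = mex{1,0,5,4,3} = 2
G(17) = mex{2,1,0,5,4} = 3
G(18) = mex{3,0,1,4,5} = 2
G(19) = mex{2,1,0,5,4} = 3
G(20) = mex{3,2,1,0,5} = 4
P-positions are exactly the n with G(n) = 0.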